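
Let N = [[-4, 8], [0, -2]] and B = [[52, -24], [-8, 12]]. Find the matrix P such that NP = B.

N is on the left of P, so left-multiply by N⁻¹: P = N⁻¹B.
det N = 8, so N⁻¹ = [[-1/4, -1], [0, -1/2]].
P = N⁻¹B = [[-1/4, -1], [0, -1/2]] · [[52, -24], [-8, 12]] = [[-5, -6], [4, -6]].

P = [[-5, -6], [4, -6]]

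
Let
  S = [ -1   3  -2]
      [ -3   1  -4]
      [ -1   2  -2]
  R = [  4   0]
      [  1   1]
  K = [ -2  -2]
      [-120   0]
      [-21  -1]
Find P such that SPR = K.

Isolating P: multiply by S⁻¹ from the left and R⁻¹ from the right, so P = S⁻¹KR⁻¹.
S has determinant -2; S⁻¹ = [[-3, -1, 5], [1, 0, -1], [5/2, 1/2, -4]].
det R = 4; the adjugate gives R⁻¹ = [[1/4, 0], [-1/4, 1]].
S⁻¹K = [[21, 1], [19, -1], [19, -1]].
P = (S⁻¹K)R⁻¹ = [[5, 1], [5, -1], [5, -1]].

P = [[5, 1], [5, -1], [5, -1]]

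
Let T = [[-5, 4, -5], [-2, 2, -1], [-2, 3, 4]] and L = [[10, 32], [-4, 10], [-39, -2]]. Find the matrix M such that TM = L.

M = [[0, -6], [-5, -2], [-6, -2]]

Since T multiplies M on the left, M = T⁻¹L.
det T = -5; the adjugate gives T⁻¹ = [[-11/5, 31/5, -6/5], [-2, 6, -1], [2/5, -7/5, 2/5]].
M = T⁻¹L = [[-11/5, 31/5, -6/5], [-2, 6, -1], [2/5, -7/5, 2/5]] · [[10, 32], [-4, 10], [-39, -2]] = [[0, -6], [-5, -2], [-6, -2]].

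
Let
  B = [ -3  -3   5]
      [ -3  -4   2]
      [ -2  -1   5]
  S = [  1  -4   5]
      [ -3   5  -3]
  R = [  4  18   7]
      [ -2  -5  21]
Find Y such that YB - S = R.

Y = [[-1, -4, 5], [0, -1, 4]]

YB = R + S = [[5, 14, 12], [-5, 0, 18]].
B is on the right of Y, so right-multiply by B⁻¹: Y = (R + S)B⁻¹.
det B = -4; the adjugate gives B⁻¹ = [[9/2, -5/2, -7/2], [-11/4, 5/4, 9/4], [5/4, -3/4, -3/4]].
Y = (R + S)B⁻¹ = [[-1, -4, 5], [0, -1, 4]].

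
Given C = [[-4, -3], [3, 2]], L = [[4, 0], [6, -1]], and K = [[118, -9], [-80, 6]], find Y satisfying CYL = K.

Left-multiply by C⁻¹ and right-multiply by L⁻¹: Y = C⁻¹KL⁻¹.
C has determinant 1; C⁻¹ = [[2, 3], [-3, -4]].
L has determinant -4; L⁻¹ = [[1/4, 0], [3/2, -1]].
C⁻¹K = [[-4, 0], [-34, 3]].
Y = (C⁻¹K)L⁻¹ = [[-1, 0], [-4, -3]].

Y = [[-1, 0], [-4, -3]]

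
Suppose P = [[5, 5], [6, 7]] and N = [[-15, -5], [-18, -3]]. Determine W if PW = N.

Since P multiplies W on the left, W = P⁻¹N.
P has determinant 5; P⁻¹ = [[7/5, -1], [-6/5, 1]].
W = P⁻¹N = [[7/5, -1], [-6/5, 1]] · [[-15, -5], [-18, -3]] = [[-3, -4], [0, 3]].

W = [[-3, -4], [0, 3]]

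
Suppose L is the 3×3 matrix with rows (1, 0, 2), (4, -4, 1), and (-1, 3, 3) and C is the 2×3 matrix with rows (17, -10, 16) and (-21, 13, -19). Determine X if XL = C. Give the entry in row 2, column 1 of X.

-6

L is on the right of X, so right-multiply by L⁻¹: X = CL⁻¹.
det L = 1; the adjugate gives L⁻¹ = [[-15, 6, 8], [-13, 5, 7], [8, -3, -4]].
X = CL⁻¹ = [[17, -10, 16], [-21, 13, -19]] · [[-15, 6, 8], [-13, 5, 7], [8, -3, -4]] = [[3, 4, 2], [-6, -4, -1]].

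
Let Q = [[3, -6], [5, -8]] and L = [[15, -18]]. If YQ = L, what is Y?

Right-multiplying both sides by Q⁻¹ gives Y = LQ⁻¹.
det Q = 6, so Q⁻¹ = [[-4/3, 1], [-5/6, 1/2]].
Y = LQ⁻¹ = [[15, -18]] · [[-4/3, 1], [-5/6, 1/2]] = [[-5, 6]].

Y = [[-5, 6]]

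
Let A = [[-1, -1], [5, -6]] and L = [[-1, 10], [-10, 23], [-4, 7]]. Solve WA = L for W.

Since A sits to the right of W, W = LA⁻¹.
det A = 11; the adjugate gives A⁻¹ = [[-6/11, 1/11], [-5/11, -1/11]].
W = LA⁻¹ = [[-1, 10], [-10, 23], [-4, 7]] · [[-6/11, 1/11], [-5/11, -1/11]] = [[-4, -1], [-5, -3], [-1, -1]].

W = [[-4, -1], [-5, -3], [-1, -1]]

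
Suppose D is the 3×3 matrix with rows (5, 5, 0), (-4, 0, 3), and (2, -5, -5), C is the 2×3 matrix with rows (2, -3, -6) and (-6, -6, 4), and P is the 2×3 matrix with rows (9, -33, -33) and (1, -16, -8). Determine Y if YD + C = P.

Y = [[-3, -4, 3], [1, 1, 3]]

YD = P − C = [[7, -30, -27], [7, -10, -12]].
Since D sits to the right of Y, Y = (P − C)D⁻¹.
D has determinant 5; D⁻¹ = [[3, 5, 3], [-14/5, -5, -3], [4, 7, 4]].
Y = (P − C)D⁻¹ = [[-3, -4, 3], [1, 1, 3]].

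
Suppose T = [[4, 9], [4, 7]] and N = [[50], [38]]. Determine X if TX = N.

X = [[-1], [6]]

Left-multiplying both sides by T⁻¹ gives X = T⁻¹N.
det T = -8; the adjugate gives T⁻¹ = [[-7/8, 9/8], [1/2, -1/2]].
X = T⁻¹N = [[-7/8, 9/8], [1/2, -1/2]] · [[50], [38]] = [[-1], [6]].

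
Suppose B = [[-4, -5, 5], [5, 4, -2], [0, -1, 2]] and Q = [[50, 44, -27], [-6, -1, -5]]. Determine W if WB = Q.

W = [[-5, 6, 5], [-1, -2, -2]]

Right-multiplying both sides by B⁻¹ gives W = QB⁻¹.
det B = 1, so B⁻¹ = [[6, 5, -10], [-10, -8, 17], [-5, -4, 9]].
W = QB⁻¹ = [[50, 44, -27], [-6, -1, -5]] · [[6, 5, -10], [-10, -8, 17], [-5, -4, 9]] = [[-5, 6, 5], [-1, -2, -2]].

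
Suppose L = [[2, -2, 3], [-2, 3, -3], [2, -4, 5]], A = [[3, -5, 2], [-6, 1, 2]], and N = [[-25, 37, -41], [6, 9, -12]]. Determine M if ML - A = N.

ML = N + A = [[-22, 32, -39], [0, 10, -10]].
Since L sits to the right of M, M = (N + A)L⁻¹.
det L = 4, so L⁻¹ = [[3/4, -1/2, -3/4], [1, 1, 0], [1/2, 1, 1/2]].
M = (N + A)L⁻¹ = [[-4, 4, -3], [5, 0, -5]].

M = [[-4, 4, -3], [5, 0, -5]]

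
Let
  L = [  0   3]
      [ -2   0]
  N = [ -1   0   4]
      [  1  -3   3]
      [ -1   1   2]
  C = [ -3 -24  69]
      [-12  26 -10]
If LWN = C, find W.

W = L⁻¹CN⁻¹ (apply L⁻¹ on the left and N⁻¹ on the right).
det L = 6, so L⁻¹ = [[0, -1/2], [1/3, 0]].
N has determinant 1; N⁻¹ = [[-9, 4, 12], [-5, 2, 7], [-2, 1, 3]].
L⁻¹C = [[6, -13, 5], [-1, -8, 23]].
W = (L⁻¹C)N⁻¹ = [[1, 3, -4], [3, 3, 1]].

W = [[1, 3, -4], [3, 3, 1]]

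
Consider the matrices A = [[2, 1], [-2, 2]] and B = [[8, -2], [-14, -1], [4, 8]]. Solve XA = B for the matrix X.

Since A sits to the right of X, X = BA⁻¹.
det A = 6, so A⁻¹ = [[1/3, -1/6], [1/3, 1/3]].
X = BA⁻¹ = [[8, -2], [-14, -1], [4, 8]] · [[1/3, -1/6], [1/3, 1/3]] = [[2, -2], [-5, 2], [4, 2]].

X = [[2, -2], [-5, 2], [4, 2]]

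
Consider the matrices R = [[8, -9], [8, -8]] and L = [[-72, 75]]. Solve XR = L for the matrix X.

R is on the right of X, so right-multiply by R⁻¹: X = LR⁻¹.
R has determinant 8; R⁻¹ = [[-1, 9/8], [-1, 1]].
X = LR⁻¹ = [[-72, 75]] · [[-1, 9/8], [-1, 1]] = [[-3, -6]].

X = [[-3, -6]]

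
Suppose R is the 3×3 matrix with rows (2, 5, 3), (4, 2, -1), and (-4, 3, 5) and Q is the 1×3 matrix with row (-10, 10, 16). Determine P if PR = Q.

P = [[5, -6, -1]]

Since R sits to the right of P, P = QR⁻¹.
det R = 6, so R⁻¹ = [[13/6, -8/3, -11/6], [-8/3, 11/3, 7/3], [10/3, -13/3, -8/3]].
P = QR⁻¹ = [[-10, 10, 16]] · [[13/6, -8/3, -11/6], [-8/3, 11/3, 7/3], [10/3, -13/3, -8/3]] = [[5, -6, -1]].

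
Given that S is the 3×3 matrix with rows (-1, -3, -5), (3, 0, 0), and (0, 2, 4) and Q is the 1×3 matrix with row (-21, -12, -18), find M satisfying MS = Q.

Right-multiplying both sides by S⁻¹ gives M = QS⁻¹.
det S = 6, so S⁻¹ = [[0, 1/3, 0], [-2, -2/3, -5/2], [1, 1/3, 3/2]].
M = QS⁻¹ = [[-21, -12, -18]] · [[0, 1/3, 0], [-2, -2/3, -5/2], [1, 1/3, 3/2]] = [[6, -5, 3]].

M = [[6, -5, 3]]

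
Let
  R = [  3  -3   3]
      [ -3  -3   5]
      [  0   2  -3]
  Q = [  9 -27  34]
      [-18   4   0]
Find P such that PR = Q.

R is on the right of P, so right-multiply by R⁻¹: P = QR⁻¹.
det R = 6; the adjugate gives R⁻¹ = [[-1/6, -1/2, -1], [-3/2, -3/2, -4], [-1, -1, -3]].
P = QR⁻¹ = [[9, -27, 34], [-18, 4, 0]] · [[-1/6, -1/2, -1], [-3/2, -3/2, -4], [-1, -1, -3]] = [[5, 2, -3], [-3, 3, 2]].

P = [[5, 2, -3], [-3, 3, 2]]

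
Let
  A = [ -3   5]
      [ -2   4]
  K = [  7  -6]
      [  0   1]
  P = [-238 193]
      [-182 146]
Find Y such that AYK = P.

Y = [[3, -3], [-5, -4]]

Left-multiply by A⁻¹ and right-multiply by K⁻¹: Y = A⁻¹PK⁻¹.
det A = -2; the adjugate gives A⁻¹ = [[-2, 5/2], [-1, 3/2]].
K has determinant 7; K⁻¹ = [[1/7, 6/7], [0, 1]].
A⁻¹P = [[21, -21], [-35, 26]].
Y = (A⁻¹P)K⁻¹ = [[3, -3], [-5, -4]].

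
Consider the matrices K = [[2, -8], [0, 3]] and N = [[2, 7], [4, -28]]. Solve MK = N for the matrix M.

K is on the right of M, so right-multiply by K⁻¹: M = NK⁻¹.
K has determinant 6; K⁻¹ = [[1/2, 4/3], [0, 1/3]].
M = NK⁻¹ = [[2, 7], [4, -28]] · [[1/2, 4/3], [0, 1/3]] = [[1, 5], [2, -4]].

M = [[1, 5], [2, -4]]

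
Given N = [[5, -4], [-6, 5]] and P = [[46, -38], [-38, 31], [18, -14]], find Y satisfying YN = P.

Right-multiplying both sides by N⁻¹ gives Y = PN⁻¹.
det N = 1, so N⁻¹ = [[5, 4], [6, 5]].
Y = PN⁻¹ = [[46, -38], [-38, 31], [18, -14]] · [[5, 4], [6, 5]] = [[2, -6], [-4, 3], [6, 2]].

Y = [[2, -6], [-4, 3], [6, 2]]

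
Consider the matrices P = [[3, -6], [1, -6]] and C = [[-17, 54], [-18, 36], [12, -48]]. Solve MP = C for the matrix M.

P is on the right of M, so right-multiply by P⁻¹: M = CP⁻¹.
det P = -12; the adjugate gives P⁻¹ = [[1/2, -1/2], [1/12, -1/4]].
M = CP⁻¹ = [[-17, 54], [-18, 36], [12, -48]] · [[1/2, -1/2], [1/12, -1/4]] = [[-4, -5], [-6, 0], [2, 6]].

M = [[-4, -5], [-6, 0], [2, 6]]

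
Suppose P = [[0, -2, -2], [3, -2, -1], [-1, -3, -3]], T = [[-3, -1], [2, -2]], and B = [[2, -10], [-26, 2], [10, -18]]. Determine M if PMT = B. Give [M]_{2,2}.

M = P⁻¹BT⁻¹ (apply P⁻¹ on the left and T⁻¹ on the right).
P has determinant 2; P⁻¹ = [[3/2, 0, -1], [5, -1, -3], [-11/2, 1, 3]].
det T = 8, so T⁻¹ = [[-1/4, 1/8], [-1/4, -3/8]].
P⁻¹B = [[-7, 3], [6, 2], [-7, 3]].
M = (P⁻¹B)T⁻¹ = [[1, -2], [-2, 0], [1, -2]].

0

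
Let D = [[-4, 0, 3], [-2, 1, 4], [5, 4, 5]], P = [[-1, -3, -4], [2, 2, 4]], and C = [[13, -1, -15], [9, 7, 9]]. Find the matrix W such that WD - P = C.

W = [[-1, -4, 0], [-4, 5, 1]]

WD = C + P = [[12, -4, -19], [11, 9, 13]].
Right-multiplying both sides by D⁻¹ gives W = (C + P)D⁻¹.
det D = 5; the adjugate gives D⁻¹ = [[-11/5, 12/5, -3/5], [6, -7, 2], [-13/5, 16/5, -4/5]].
W = (C + P)D⁻¹ = [[-1, -4, 0], [-4, 5, 1]].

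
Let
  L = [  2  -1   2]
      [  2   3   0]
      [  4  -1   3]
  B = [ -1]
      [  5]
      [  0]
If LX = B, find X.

X = [[1], [1], [-1]]

Since L multiplies X on the left, X = L⁻¹B.
L has determinant -4; L⁻¹ = [[-9/4, -1/4, 3/2], [3/2, 1/2, -1], [7/2, 1/2, -2]].
X = L⁻¹B = [[-9/4, -1/4, 3/2], [3/2, 1/2, -1], [7/2, 1/2, -2]] · [[-1], [5], [0]] = [[1], [1], [-1]].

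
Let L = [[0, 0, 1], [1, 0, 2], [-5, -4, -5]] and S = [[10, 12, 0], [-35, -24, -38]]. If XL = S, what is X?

X = [[-5, -5, -3], [2, -5, 6]]

Since L sits to the right of X, X = SL⁻¹.
det L = -4; the adjugate gives L⁻¹ = [[-2, 1, 0], [5/4, -5/4, -1/4], [1, 0, 0]].
X = SL⁻¹ = [[10, 12, 0], [-35, -24, -38]] · [[-2, 1, 0], [5/4, -5/4, -1/4], [1, 0, 0]] = [[-5, -5, -3], [2, -5, 6]].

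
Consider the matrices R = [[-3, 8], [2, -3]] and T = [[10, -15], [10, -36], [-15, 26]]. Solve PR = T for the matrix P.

P = [[0, 5], [-6, -4], [1, -6]]

Since R sits to the right of P, P = TR⁻¹.
det R = -7; the adjugate gives R⁻¹ = [[3/7, 8/7], [2/7, 3/7]].
P = TR⁻¹ = [[10, -15], [10, -36], [-15, 26]] · [[3/7, 8/7], [2/7, 3/7]] = [[0, 5], [-6, -4], [1, -6]].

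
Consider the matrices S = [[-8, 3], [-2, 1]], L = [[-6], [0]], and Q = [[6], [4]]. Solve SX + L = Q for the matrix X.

SX = Q − L = [[12], [4]].
Since S multiplies X on the left, X = S⁻¹(Q − L).
det S = -2, so S⁻¹ = [[-1/2, 3/2], [-1, 4]].
X = S⁻¹(Q − L) = [[0], [4]].

X = [[0], [4]]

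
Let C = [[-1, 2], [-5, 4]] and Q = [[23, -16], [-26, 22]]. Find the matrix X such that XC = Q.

X = [[2, -5], [1, 5]]

Since C sits to the right of X, X = QC⁻¹.
C has determinant 6; C⁻¹ = [[2/3, -1/3], [5/6, -1/6]].
X = QC⁻¹ = [[23, -16], [-26, 22]] · [[2/3, -1/3], [5/6, -1/6]] = [[2, -5], [1, 5]].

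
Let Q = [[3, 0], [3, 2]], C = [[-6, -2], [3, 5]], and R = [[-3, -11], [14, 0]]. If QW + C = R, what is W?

W = [[1, -3], [4, 2]]

QW = R − C = [[3, -9], [11, -5]].
Since Q multiplies W on the left, W = Q⁻¹(R − C).
Q has determinant 6; Q⁻¹ = [[1/3, 0], [-1/2, 1/2]].
W = Q⁻¹(R − C) = [[1, -3], [4, 2]].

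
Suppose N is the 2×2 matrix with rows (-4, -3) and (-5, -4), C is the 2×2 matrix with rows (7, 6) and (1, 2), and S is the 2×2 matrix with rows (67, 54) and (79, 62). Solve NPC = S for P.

P = [[-4, -3], [2, 5]]

Isolating P: multiply by N⁻¹ from the left and C⁻¹ from the right, so P = N⁻¹SC⁻¹.
det N = 1, so N⁻¹ = [[-4, 3], [5, -4]].
det C = 8, so C⁻¹ = [[1/4, -3/4], [-1/8, 7/8]].
N⁻¹S = [[-31, -30], [19, 22]].
P = (N⁻¹S)C⁻¹ = [[-4, -3], [2, 5]].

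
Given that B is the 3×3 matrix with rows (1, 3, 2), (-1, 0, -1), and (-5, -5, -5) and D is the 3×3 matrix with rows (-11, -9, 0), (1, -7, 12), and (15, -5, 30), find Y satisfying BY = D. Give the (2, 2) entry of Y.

Left-multiplying both sides by B⁻¹ gives Y = B⁻¹D.
det B = 5; the adjugate gives B⁻¹ = [[-1, 1, -3/5], [0, 1, -1/5], [1, -2, 3/5]].
Y = B⁻¹D = [[-1, 1, -3/5], [0, 1, -1/5], [1, -2, 3/5]] · [[-11, -9, 0], [1, -7, 12], [15, -5, 30]] = [[3, 5, -6], [-2, -6, 6], [-4, 2, -6]].

-6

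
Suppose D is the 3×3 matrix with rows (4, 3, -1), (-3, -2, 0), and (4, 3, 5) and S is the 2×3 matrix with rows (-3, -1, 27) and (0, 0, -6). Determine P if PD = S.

Right-multiplying both sides by D⁻¹ gives P = SD⁻¹.
det D = 6, so D⁻¹ = [[-5/3, -3, -1/3], [5/2, 4, 1/2], [-1/6, 0, 1/6]].
P = SD⁻¹ = [[-3, -1, 27], [0, 0, -6]] · [[-5/3, -3, -1/3], [5/2, 4, 1/2], [-1/6, 0, 1/6]] = [[-2, 5, 5], [1, 0, -1]].

P = [[-2, 5, 5], [1, 0, -1]]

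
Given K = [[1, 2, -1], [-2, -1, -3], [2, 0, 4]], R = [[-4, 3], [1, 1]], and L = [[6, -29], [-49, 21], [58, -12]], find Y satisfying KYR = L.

Y = K⁻¹LR⁻¹ (apply K⁻¹ on the left and R⁻¹ on the right).
K has determinant -2; K⁻¹ = [[2, 4, 7/2], [-1, -3, -5/2], [-1, -2, -3/2]].
det R = -7, so R⁻¹ = [[-1/7, 3/7], [1/7, 4/7]].
K⁻¹L = [[19, -16], [-4, -4], [5, 5]].
Y = (K⁻¹L)R⁻¹ = [[-5, -1], [0, -4], [0, 5]].

Y = [[-5, -1], [0, -4], [0, 5]]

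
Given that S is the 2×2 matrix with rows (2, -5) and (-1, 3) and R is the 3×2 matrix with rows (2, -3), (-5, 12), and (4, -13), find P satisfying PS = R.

Right-multiplying both sides by S⁻¹ gives P = RS⁻¹.
det S = 1, so S⁻¹ = [[3, 5], [1, 2]].
P = RS⁻¹ = [[2, -3], [-5, 12], [4, -13]] · [[3, 5], [1, 2]] = [[3, 4], [-3, -1], [-1, -6]].

P = [[3, 4], [-3, -1], [-1, -6]]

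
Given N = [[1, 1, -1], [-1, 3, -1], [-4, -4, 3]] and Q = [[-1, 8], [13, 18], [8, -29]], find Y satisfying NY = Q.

Y = [[-6, 0], [1, 5], [-4, -3]]

N is on the left of Y, so left-multiply by N⁻¹: Y = N⁻¹Q.
N has determinant -4; N⁻¹ = [[-5/4, -1/4, -1/2], [-7/4, 1/4, -1/2], [-4, 0, -1]].
Y = N⁻¹Q = [[-5/4, -1/4, -1/2], [-7/4, 1/4, -1/2], [-4, 0, -1]] · [[-1, 8], [13, 18], [8, -29]] = [[-6, 0], [1, 5], [-4, -3]].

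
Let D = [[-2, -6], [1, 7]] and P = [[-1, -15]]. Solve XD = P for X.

Right-multiplying both sides by D⁻¹ gives X = PD⁻¹.
det D = -8; the adjugate gives D⁻¹ = [[-7/8, -3/4], [1/8, 1/4]].
X = PD⁻¹ = [[-1, -15]] · [[-7/8, -3/4], [1/8, 1/4]] = [[-1, -3]].

X = [[-1, -3]]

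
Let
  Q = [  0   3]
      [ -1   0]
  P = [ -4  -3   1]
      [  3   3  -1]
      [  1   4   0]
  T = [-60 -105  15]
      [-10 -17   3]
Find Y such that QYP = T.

Y = [[1, 4, 2], [0, -5, -5]]

Y = Q⁻¹TP⁻¹ (apply Q⁻¹ on the left and P⁻¹ on the right).
Q has determinant 3; Q⁻¹ = [[0, -1], [1/3, 0]].
det P = -4; the adjugate gives P⁻¹ = [[-1, -1, 0], [1/4, 1/4, 1/4], [-9/4, -13/4, 3/4]].
Q⁻¹T = [[10, 17, -3], [-20, -35, 5]].
Y = (Q⁻¹T)P⁻¹ = [[1, 4, 2], [0, -5, -5]].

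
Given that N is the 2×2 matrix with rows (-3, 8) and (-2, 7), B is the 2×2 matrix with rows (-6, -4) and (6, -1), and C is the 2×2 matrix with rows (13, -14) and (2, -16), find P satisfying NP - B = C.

P = [[3, -2], [2, -3]]

NP = C + B = [[7, -18], [8, -17]].
N is on the left of P, so left-multiply by N⁻¹: P = N⁻¹(C + B).
N has determinant -5; N⁻¹ = [[-7/5, 8/5], [-2/5, 3/5]].
P = N⁻¹(C + B) = [[3, -2], [2, -3]].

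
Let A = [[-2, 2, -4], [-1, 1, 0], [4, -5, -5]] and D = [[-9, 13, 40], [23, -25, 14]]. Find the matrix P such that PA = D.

P = [[-5, 3, -4], [-6, -3, 2]]

Right-multiplying both sides by A⁻¹ gives P = DA⁻¹.
det A = -4; the adjugate gives A⁻¹ = [[5/4, -15/2, -1], [5/4, -13/2, -1], [-1/4, 1/2, 0]].
P = DA⁻¹ = [[-9, 13, 40], [23, -25, 14]] · [[5/4, -15/2, -1], [5/4, -13/2, -1], [-1/4, 1/2, 0]] = [[-5, 3, -4], [-6, -3, 2]].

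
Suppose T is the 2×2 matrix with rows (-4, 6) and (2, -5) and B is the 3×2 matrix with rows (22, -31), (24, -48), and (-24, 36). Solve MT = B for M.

T is on the right of M, so right-multiply by T⁻¹: M = BT⁻¹.
T has determinant 8; T⁻¹ = [[-5/8, -3/4], [-1/4, -1/2]].
M = BT⁻¹ = [[22, -31], [24, -48], [-24, 36]] · [[-5/8, -3/4], [-1/4, -1/2]] = [[-6, -1], [-3, 6], [6, 0]].

M = [[-6, -1], [-3, 6], [6, 0]]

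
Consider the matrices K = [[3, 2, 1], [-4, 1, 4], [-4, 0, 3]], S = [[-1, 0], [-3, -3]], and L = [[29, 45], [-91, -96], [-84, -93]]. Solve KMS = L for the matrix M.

Isolating M: multiply by K⁻¹ from the left and S⁻¹ from the right, so M = K⁻¹LS⁻¹.
K has determinant 5; K⁻¹ = [[3/5, -6/5, 7/5], [-4/5, 13/5, -16/5], [4/5, -8/5, 11/5]].
S has determinant 3; S⁻¹ = [[-1, 0], [1, -1/3]].
K⁻¹L = [[9, 12], [9, 12], [-16, -15]].
M = (K⁻¹L)S⁻¹ = [[3, -4], [3, -4], [1, 5]].

M = [[3, -4], [3, -4], [1, 5]]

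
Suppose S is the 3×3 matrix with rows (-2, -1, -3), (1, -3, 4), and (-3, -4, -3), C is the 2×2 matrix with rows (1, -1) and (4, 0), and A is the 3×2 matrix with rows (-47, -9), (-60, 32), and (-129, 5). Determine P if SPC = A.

P = [[-1, 5], [5, 4], [-4, 0]]

P = S⁻¹AC⁻¹ (apply S⁻¹ on the left and C⁻¹ on the right).
det S = -2, so S⁻¹ = [[-25/2, -9/2, 13/2], [9/2, 3/2, -5/2], [13/2, 5/2, -7/2]].
det C = 4, so C⁻¹ = [[0, 1/4], [-1, 1/4]].
S⁻¹A = [[19, 1], [21, -5], [-4, 4]].
P = (S⁻¹A)C⁻¹ = [[-1, 5], [5, 4], [-4, 0]].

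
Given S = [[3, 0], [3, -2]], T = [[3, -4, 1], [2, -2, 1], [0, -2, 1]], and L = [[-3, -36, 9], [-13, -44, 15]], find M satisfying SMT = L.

M = [[3, -5, 5], [1, 1, -5]]

Left-multiply by S⁻¹ and right-multiply by T⁻¹: M = S⁻¹LT⁻¹.
det S = -6, so S⁻¹ = [[1/3, 0], [1/2, -1/2]].
det T = 4; the adjugate gives T⁻¹ = [[0, 1/2, -1/2], [-1/2, 3/4, -1/4], [-1, 3/2, 1/2]].
S⁻¹L = [[-1, -12, 3], [5, 4, -3]].
M = (S⁻¹L)T⁻¹ = [[3, -5, 5], [1, 1, -5]].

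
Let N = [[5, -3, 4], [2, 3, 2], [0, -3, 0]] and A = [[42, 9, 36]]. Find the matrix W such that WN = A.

W = [[6, 6, -3]]

Right-multiplying both sides by N⁻¹ gives W = AN⁻¹.
det N = 6; the adjugate gives N⁻¹ = [[1, -2, -3], [0, 0, -1/3], [-1, 5/2, 7/2]].
W = AN⁻¹ = [[42, 9, 36]] · [[1, -2, -3], [0, 0, -1/3], [-1, 5/2, 7/2]] = [[6, 6, -3]].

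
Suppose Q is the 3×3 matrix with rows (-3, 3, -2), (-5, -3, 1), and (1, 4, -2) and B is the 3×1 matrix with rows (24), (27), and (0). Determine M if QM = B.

Q is on the left of M, so left-multiply by Q⁻¹: M = Q⁻¹B.
det Q = 1, so Q⁻¹ = [[2, -2, -3], [-9, 8, 13], [-17, 15, 24]].
M = Q⁻¹B = [[2, -2, -3], [-9, 8, 13], [-17, 15, 24]] · [[24], [27], [0]] = [[-6], [0], [-3]].

M = [[-6], [0], [-3]]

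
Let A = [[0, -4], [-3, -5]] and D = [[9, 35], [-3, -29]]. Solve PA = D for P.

Right-multiplying both sides by A⁻¹ gives P = DA⁻¹.
A has determinant -12; A⁻¹ = [[5/12, -1/3], [-1/4, 0]].
P = DA⁻¹ = [[9, 35], [-3, -29]] · [[5/12, -1/3], [-1/4, 0]] = [[-5, -3], [6, 1]].

P = [[-5, -3], [6, 1]]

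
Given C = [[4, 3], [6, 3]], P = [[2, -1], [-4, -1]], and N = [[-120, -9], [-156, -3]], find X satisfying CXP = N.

Left-multiply by C⁻¹ and right-multiply by P⁻¹: X = C⁻¹NP⁻¹.
det C = -6, so C⁻¹ = [[-1/2, 1/2], [1, -2/3]].
det P = -6; the adjugate gives P⁻¹ = [[1/6, -1/6], [-2/3, -1/3]].
C⁻¹N = [[-18, 3], [-16, -7]].
X = (C⁻¹N)P⁻¹ = [[-5, 2], [2, 5]].

X = [[-5, 2], [2, 5]]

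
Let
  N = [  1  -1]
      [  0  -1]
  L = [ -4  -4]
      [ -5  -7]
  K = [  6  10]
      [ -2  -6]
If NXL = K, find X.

Left-multiply by N⁻¹ and right-multiply by L⁻¹: X = N⁻¹KL⁻¹.
N has determinant -1; N⁻¹ = [[1, -1], [0, -1]].
det L = 8, so L⁻¹ = [[-7/8, 1/2], [5/8, -1/2]].
N⁻¹K = [[8, 16], [2, 6]].
X = (N⁻¹K)L⁻¹ = [[3, -4], [2, -2]].

X = [[3, -4], [2, -2]]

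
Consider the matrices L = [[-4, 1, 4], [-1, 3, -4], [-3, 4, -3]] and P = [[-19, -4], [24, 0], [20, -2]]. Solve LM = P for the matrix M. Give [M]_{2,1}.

5

Left-multiplying both sides by L⁻¹ gives M = L⁻¹P.
det L = 1; the adjugate gives L⁻¹ = [[7, 19, -16], [9, 24, -20], [5, 13, -11]].
M = L⁻¹P = [[7, 19, -16], [9, 24, -20], [5, 13, -11]] · [[-19, -4], [24, 0], [20, -2]] = [[3, 4], [5, 4], [-3, 2]].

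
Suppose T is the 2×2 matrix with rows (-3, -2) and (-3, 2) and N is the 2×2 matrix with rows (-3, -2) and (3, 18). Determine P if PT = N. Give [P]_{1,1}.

1

T is on the right of P, so right-multiply by T⁻¹: P = NT⁻¹.
T has determinant -12; T⁻¹ = [[-1/6, -1/6], [-1/4, 1/4]].
P = NT⁻¹ = [[-3, -2], [3, 18]] · [[-1/6, -1/6], [-1/4, 1/4]] = [[1, 0], [-5, 4]].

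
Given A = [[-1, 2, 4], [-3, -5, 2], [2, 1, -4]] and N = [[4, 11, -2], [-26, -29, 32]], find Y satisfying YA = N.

A is on the right of Y, so right-multiply by A⁻¹: Y = NA⁻¹.
det A = -6, so A⁻¹ = [[-3, -2, -4], [4/3, 2/3, 5/3], [-7/6, -5/6, -11/6]].
Y = NA⁻¹ = [[4, 11, -2], [-26, -29, 32]] · [[-3, -2, -4], [4/3, 2/3, 5/3], [-7/6, -5/6, -11/6]] = [[5, 1, 6], [2, 6, -3]].

Y = [[5, 1, 6], [2, 6, -3]]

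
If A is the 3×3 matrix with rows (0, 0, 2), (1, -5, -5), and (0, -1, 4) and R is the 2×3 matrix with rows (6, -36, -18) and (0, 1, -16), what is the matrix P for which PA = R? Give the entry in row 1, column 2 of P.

6

A is on the right of P, so right-multiply by A⁻¹: P = RA⁻¹.
det A = -2; the adjugate gives A⁻¹ = [[25/2, 1, -5], [2, 0, -1], [1/2, 0, 0]].
P = RA⁻¹ = [[6, -36, -18], [0, 1, -16]] · [[25/2, 1, -5], [2, 0, -1], [1/2, 0, 0]] = [[-6, 6, 6], [-6, 0, -1]].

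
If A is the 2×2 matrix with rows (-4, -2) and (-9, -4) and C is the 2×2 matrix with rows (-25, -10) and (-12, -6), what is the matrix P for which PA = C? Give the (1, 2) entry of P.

A is on the right of P, so right-multiply by A⁻¹: P = CA⁻¹.
det A = -2; the adjugate gives A⁻¹ = [[2, -1], [-9/2, 2]].
P = CA⁻¹ = [[-25, -10], [-12, -6]] · [[2, -1], [-9/2, 2]] = [[-5, 5], [3, 0]].

5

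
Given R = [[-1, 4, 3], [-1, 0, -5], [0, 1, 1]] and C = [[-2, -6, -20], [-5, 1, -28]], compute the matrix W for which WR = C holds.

W = [[-1, 3, -2], [-1, 6, 5]]

Since R sits to the right of W, W = CR⁻¹.
det R = -4, so R⁻¹ = [[-5/4, 1/4, 5], [-1/4, 1/4, 2], [1/4, -1/4, -1]].
W = CR⁻¹ = [[-2, -6, -20], [-5, 1, -28]] · [[-5/4, 1/4, 5], [-1/4, 1/4, 2], [1/4, -1/4, -1]] = [[-1, 3, -2], [-1, 6, 5]].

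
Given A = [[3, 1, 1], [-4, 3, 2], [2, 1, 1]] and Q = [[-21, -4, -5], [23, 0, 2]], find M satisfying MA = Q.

A is on the right of M, so right-multiply by A⁻¹: M = QA⁻¹.
det A = 1, so A⁻¹ = [[1, 0, -1], [8, 1, -10], [-10, -1, 13]].
M = QA⁻¹ = [[-21, -4, -5], [23, 0, 2]] · [[1, 0, -1], [8, 1, -10], [-10, -1, 13]] = [[-3, 1, -4], [3, -2, 3]].

M = [[-3, 1, -4], [3, -2, 3]]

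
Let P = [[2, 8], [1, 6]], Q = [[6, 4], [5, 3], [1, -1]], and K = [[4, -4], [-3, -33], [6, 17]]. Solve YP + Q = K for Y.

Y = [[-1, 0], [-3, -2], [3, -1]]

YP = K − Q = [[-2, -8], [-8, -36], [5, 18]].
P is on the right of Y, so right-multiply by P⁻¹: Y = (K − Q)P⁻¹.
det P = 4; the adjugate gives P⁻¹ = [[3/2, -2], [-1/4, 1/2]].
Y = (K − Q)P⁻¹ = [[-1, 0], [-3, -2], [3, -1]].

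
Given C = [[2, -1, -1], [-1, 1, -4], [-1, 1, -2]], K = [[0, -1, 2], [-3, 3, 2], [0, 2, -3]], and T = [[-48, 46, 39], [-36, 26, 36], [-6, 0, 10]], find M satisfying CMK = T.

M = [[2, 3, 0], [-4, -5, -4], [0, -5, 1]]

Isolating M: multiply by C⁻¹ from the left and K⁻¹ from the right, so M = C⁻¹TK⁻¹.
C has determinant 2; C⁻¹ = [[1, -3/2, 5/2], [1, -5/2, 9/2], [0, -1/2, 1/2]].
K has determinant -3; K⁻¹ = [[13/3, -1/3, 8/3], [3, 0, 2], [2, 0, 1]].
C⁻¹T = [[-9, 7, 10], [15, -19, -6], [15, -13, -13]].
M = (C⁻¹T)K⁻¹ = [[2, 3, 0], [-4, -5, -4], [0, -5, 1]].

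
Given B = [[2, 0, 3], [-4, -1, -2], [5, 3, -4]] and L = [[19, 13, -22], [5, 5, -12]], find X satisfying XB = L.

B is on the right of X, so right-multiply by B⁻¹: X = LB⁻¹.
B has determinant -1; B⁻¹ = [[-10, -9, -3], [26, 23, 8], [7, 6, 2]].
X = LB⁻¹ = [[19, 13, -22], [5, 5, -12]] · [[-10, -9, -3], [26, 23, 8], [7, 6, 2]] = [[-6, -4, 3], [-4, -2, 1]].

X = [[-6, -4, 3], [-4, -2, 1]]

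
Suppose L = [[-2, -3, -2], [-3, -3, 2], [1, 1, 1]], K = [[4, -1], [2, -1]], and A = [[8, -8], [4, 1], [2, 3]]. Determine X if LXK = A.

X = [[5, -4], [-4, 2], [3, -5]]

X = L⁻¹AK⁻¹ (apply L⁻¹ on the left and K⁻¹ on the right).
L has determinant -5; L⁻¹ = [[1, -1/5, 12/5], [-1, 0, -2], [0, 1/5, 3/5]].
det K = -2, so K⁻¹ = [[1/2, -1/2], [1, -2]].
L⁻¹A = [[12, -1], [-12, 2], [2, 2]].
X = (L⁻¹A)K⁻¹ = [[5, -4], [-4, 2], [3, -5]].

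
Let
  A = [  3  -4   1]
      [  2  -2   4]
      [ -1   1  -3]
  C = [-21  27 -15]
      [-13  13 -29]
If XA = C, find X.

Right-multiplying both sides by A⁻¹ gives X = CA⁻¹.
det A = -2; the adjugate gives A⁻¹ = [[-1, 11/2, 7], [-1, 4, 5], [0, -1/2, -1]].
X = CA⁻¹ = [[-21, 27, -15], [-13, 13, -29]] · [[-1, 11/2, 7], [-1, 4, 5], [0, -1/2, -1]] = [[-6, 0, 3], [0, -5, 3]].

X = [[-6, 0, 3], [0, -5, 3]]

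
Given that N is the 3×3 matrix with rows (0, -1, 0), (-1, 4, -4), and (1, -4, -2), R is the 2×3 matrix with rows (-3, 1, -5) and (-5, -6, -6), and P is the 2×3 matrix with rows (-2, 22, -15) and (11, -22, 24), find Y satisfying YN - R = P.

Y = [[-3, 5, 0], [4, -5, 1]]

YN = P + R = [[-5, 23, -20], [6, -28, 18]].
N is on the right of Y, so right-multiply by N⁻¹: Y = (P + R)N⁻¹.
det N = 6; the adjugate gives N⁻¹ = [[-4, -1/3, 2/3], [-1, 0, 0], [0, -1/6, -1/6]].
Y = (P + R)N⁻¹ = [[-3, 5, 0], [4, -5, 1]].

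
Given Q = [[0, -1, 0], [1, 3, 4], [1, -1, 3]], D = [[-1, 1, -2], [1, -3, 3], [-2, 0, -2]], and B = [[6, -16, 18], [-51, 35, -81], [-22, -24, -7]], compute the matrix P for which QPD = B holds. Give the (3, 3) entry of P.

3

P = Q⁻¹BD⁻¹ (apply Q⁻¹ on the left and D⁻¹ on the right).
det Q = -1; the adjugate gives Q⁻¹ = [[-13, -3, 4], [-1, 0, 0], [4, 1, -1]].
D has determinant 2; D⁻¹ = [[3, 1, -3/2], [-2, -1, 1/2], [-3, -1, 1]].
Q⁻¹B = [[-13, 7, -19], [-6, 16, -18], [-5, -5, -2]].
P = (Q⁻¹B)D⁻¹ = [[4, -1, 4], [4, -4, -1], [1, 2, 3]].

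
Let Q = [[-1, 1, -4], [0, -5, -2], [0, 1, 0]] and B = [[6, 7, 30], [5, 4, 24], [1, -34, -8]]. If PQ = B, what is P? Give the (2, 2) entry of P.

Q is on the right of P, so right-multiply by Q⁻¹: P = BQ⁻¹.
Q has determinant -2; Q⁻¹ = [[-1, 2, 11], [0, 0, 1], [0, -1/2, -5/2]].
P = BQ⁻¹ = [[6, 7, 30], [5, 4, 24], [1, -34, -8]] · [[-1, 2, 11], [0, 0, 1], [0, -1/2, -5/2]] = [[-6, -3, -2], [-5, -2, -1], [-1, 6, -3]].

-2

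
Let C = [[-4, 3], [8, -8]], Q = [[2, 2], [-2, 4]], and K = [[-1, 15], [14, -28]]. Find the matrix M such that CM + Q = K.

CM = K − Q = [[-3, 13], [16, -32]].
Left-multiplying both sides by C⁻¹ gives M = C⁻¹(K − Q).
det C = 8, so C⁻¹ = [[-1, -3/8], [-1, -1/2]].
M = C⁻¹(K − Q) = [[-3, -1], [-5, 3]].

M = [[-3, -1], [-5, 3]]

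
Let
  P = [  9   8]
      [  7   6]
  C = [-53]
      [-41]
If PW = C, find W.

W = [[-5], [-1]]

P is on the left of W, so left-multiply by P⁻¹: W = P⁻¹C.
det P = -2, so P⁻¹ = [[-3, 4], [7/2, -9/2]].
W = P⁻¹C = [[-3, 4], [7/2, -9/2]] · [[-53], [-41]] = [[-5], [-1]].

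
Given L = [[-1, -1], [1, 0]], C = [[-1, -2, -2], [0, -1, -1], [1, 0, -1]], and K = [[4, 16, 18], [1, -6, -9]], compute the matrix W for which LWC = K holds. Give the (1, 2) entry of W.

2

W = L⁻¹KC⁻¹ (apply L⁻¹ on the left and C⁻¹ on the right).
det L = 1; the adjugate gives L⁻¹ = [[0, 1], [-1, -1]].
C has determinant -1; C⁻¹ = [[-1, 2, 0], [1, -3, 1], [-1, 2, -1]].
L⁻¹K = [[1, -6, -9], [-5, -10, -9]].
W = (L⁻¹K)C⁻¹ = [[2, 2, 3], [4, 2, -1]].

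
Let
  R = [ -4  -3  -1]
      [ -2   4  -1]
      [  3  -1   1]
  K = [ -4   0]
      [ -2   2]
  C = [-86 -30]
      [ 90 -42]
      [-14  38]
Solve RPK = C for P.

Left-multiply by R⁻¹ and right-multiply by K⁻¹: P = R⁻¹CK⁻¹.
det R = 1; the adjugate gives R⁻¹ = [[3, 4, 7], [-1, -1, -2], [-10, -13, -22]].
det K = -8, so K⁻¹ = [[-1/4, 0], [-1/4, 1/2]].
R⁻¹C = [[4, 8], [24, -4], [-2, 10]].
P = (R⁻¹C)K⁻¹ = [[-3, 4], [-5, -2], [-2, 5]].

P = [[-3, 4], [-5, -2], [-2, 5]]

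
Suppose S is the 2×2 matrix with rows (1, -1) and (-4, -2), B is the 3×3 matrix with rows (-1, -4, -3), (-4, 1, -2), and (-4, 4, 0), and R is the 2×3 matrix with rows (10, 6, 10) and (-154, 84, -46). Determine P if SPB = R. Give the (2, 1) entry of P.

Left-multiply by S⁻¹ and right-multiply by B⁻¹: P = S⁻¹RB⁻¹.
det S = -6; the adjugate gives S⁻¹ = [[1/3, -1/6], [-2/3, -1/6]].
det B = -4, so B⁻¹ = [[-2, 3, -11/4], [-2, 3, -5/2], [3, -5, 17/4]].
S⁻¹R = [[29, -12, 11], [19, -18, 1]].
P = (S⁻¹R)B⁻¹ = [[-1, -4, -3], [1, -2, -3]].

1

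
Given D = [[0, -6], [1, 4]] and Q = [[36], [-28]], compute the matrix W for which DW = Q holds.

W = [[-4], [-6]]

D is on the left of W, so left-multiply by D⁻¹: W = D⁻¹Q.
det D = 6, so D⁻¹ = [[2/3, 1], [-1/6, 0]].
W = D⁻¹Q = [[2/3, 1], [-1/6, 0]] · [[36], [-28]] = [[-4], [-6]].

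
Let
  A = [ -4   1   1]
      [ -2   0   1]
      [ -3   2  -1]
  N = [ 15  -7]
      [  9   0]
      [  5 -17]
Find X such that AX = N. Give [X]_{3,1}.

A is on the left of X, so left-multiply by A⁻¹: X = A⁻¹N.
det A = -1, so A⁻¹ = [[2, -3, -1], [5, -7, -2], [4, -5, -2]].
X = A⁻¹N = [[2, -3, -1], [5, -7, -2], [4, -5, -2]] · [[15, -7], [9, 0], [5, -17]] = [[-2, 3], [2, -1], [5, 6]].

5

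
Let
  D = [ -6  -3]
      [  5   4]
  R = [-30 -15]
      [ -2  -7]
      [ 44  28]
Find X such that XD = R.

Right-multiplying both sides by D⁻¹ gives X = RD⁻¹.
det D = -9; the adjugate gives D⁻¹ = [[-4/9, -1/3], [5/9, 2/3]].
X = RD⁻¹ = [[-30, -15], [-2, -7], [44, 28]] · [[-4/9, -1/3], [5/9, 2/3]] = [[5, 0], [-3, -4], [-4, 4]].

X = [[5, 0], [-3, -4], [-4, 4]]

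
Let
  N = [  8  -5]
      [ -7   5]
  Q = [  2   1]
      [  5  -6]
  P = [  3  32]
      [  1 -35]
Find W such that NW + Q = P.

NW = P − Q = [[1, 31], [-4, -29]].
N is on the left of W, so left-multiply by N⁻¹: W = N⁻¹(P − Q).
det N = 5; the adjugate gives N⁻¹ = [[1, 1], [7/5, 8/5]].
W = N⁻¹(P − Q) = [[-3, 2], [-5, -3]].

W = [[-3, 2], [-5, -3]]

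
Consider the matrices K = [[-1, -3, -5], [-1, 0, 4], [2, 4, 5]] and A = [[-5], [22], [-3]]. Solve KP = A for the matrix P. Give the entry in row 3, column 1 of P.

Since K multiplies P on the left, P = K⁻¹A.
det K = -3; the adjugate gives K⁻¹ = [[16/3, 5/3, 4], [-13/3, -5/3, -3], [4/3, 2/3, 1]].
P = K⁻¹A = [[16/3, 5/3, 4], [-13/3, -5/3, -3], [4/3, 2/3, 1]] · [[-5], [22], [-3]] = [[-2], [-6], [5]].

5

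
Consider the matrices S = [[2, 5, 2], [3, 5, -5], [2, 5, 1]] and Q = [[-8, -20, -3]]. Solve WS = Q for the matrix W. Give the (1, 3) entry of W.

Right-multiplying both sides by S⁻¹ gives W = QS⁻¹.
det S = 5, so S⁻¹ = [[6, 1, -7], [-13/5, -2/5, 16/5], [1, 0, -1]].
W = QS⁻¹ = [[-8, -20, -3]] · [[6, 1, -7], [-13/5, -2/5, 16/5], [1, 0, -1]] = [[1, 0, -5]].

-5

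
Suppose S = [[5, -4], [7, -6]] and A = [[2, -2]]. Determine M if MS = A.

Right-multiplying both sides by S⁻¹ gives M = AS⁻¹.
det S = -2, so S⁻¹ = [[3, -2], [7/2, -5/2]].
M = AS⁻¹ = [[2, -2]] · [[3, -2], [7/2, -5/2]] = [[-1, 1]].

M = [[-1, 1]]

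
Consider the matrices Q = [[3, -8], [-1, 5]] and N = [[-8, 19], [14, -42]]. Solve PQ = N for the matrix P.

P = [[-3, -1], [4, -2]]

Since Q sits to the right of P, P = NQ⁻¹.
det Q = 7; the adjugate gives Q⁻¹ = [[5/7, 8/7], [1/7, 3/7]].
P = NQ⁻¹ = [[-8, 19], [14, -42]] · [[5/7, 8/7], [1/7, 3/7]] = [[-3, -1], [4, -2]].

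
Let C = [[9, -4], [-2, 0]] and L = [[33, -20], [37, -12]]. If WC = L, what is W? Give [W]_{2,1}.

Since C sits to the right of W, W = LC⁻¹.
C has determinant -8; C⁻¹ = [[0, -1/2], [-1/4, -9/8]].
W = LC⁻¹ = [[33, -20], [37, -12]] · [[0, -1/2], [-1/4, -9/8]] = [[5, 6], [3, -5]].

3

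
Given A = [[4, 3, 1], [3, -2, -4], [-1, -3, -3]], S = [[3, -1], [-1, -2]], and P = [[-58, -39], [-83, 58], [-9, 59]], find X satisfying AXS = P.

Isolating X: multiply by A⁻¹ from the left and S⁻¹ from the right, so X = A⁻¹PS⁻¹.
det A = 4, so A⁻¹ = [[-3/2, 3/2, -5/2], [13/4, -11/4, 19/4], [-11/4, 9/4, -17/4]].
det S = -7; the adjugate gives S⁻¹ = [[2/7, -1/7], [-1/7, -3/7]].
A⁻¹P = [[-15, -2], [-3, -6], [11, -13]].
X = (A⁻¹P)S⁻¹ = [[-4, 3], [0, 3], [5, 4]].

X = [[-4, 3], [0, 3], [5, 4]]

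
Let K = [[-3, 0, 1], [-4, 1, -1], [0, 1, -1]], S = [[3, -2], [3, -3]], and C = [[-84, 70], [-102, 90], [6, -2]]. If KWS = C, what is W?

W = [[4, 5], [2, -1], [-2, 1]]

Isolating W: multiply by K⁻¹ from the left and S⁻¹ from the right, so W = K⁻¹CS⁻¹.
K has determinant -4; K⁻¹ = [[0, -1/4, 1/4], [1, -3/4, 7/4], [1, -3/4, 3/4]].
det S = -3; the adjugate gives S⁻¹ = [[1, -2/3], [1, -1]].
K⁻¹C = [[27, -23], [3, -1], [-3, 1]].
W = (K⁻¹C)S⁻¹ = [[4, 5], [2, -1], [-2, 1]].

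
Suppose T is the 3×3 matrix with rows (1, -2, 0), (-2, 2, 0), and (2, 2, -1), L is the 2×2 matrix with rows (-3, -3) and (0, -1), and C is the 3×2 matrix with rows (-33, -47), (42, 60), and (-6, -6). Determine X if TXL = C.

X = [[3, 4], [-4, -5], [-4, -2]]

Isolating X: multiply by T⁻¹ from the left and L⁻¹ from the right, so X = T⁻¹CL⁻¹.
det T = 2, so T⁻¹ = [[-1, -1, 0], [-1, -1/2, 0], [-4, -3, -1]].
det L = 3; the adjugate gives L⁻¹ = [[-1/3, 1], [0, -1]].
T⁻¹C = [[-9, -13], [12, 17], [12, 14]].
X = (T⁻¹C)L⁻¹ = [[3, 4], [-4, -5], [-4, -2]].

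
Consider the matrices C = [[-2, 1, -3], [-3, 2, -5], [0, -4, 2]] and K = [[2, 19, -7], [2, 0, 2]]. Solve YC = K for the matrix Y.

Y = [[-1, 0, -5], [-4, 2, 0]]

Since C sits to the right of Y, Y = KC⁻¹.
det C = 2; the adjugate gives C⁻¹ = [[-8, 5, 1/2], [3, -2, -1/2], [6, -4, -1/2]].
Y = KC⁻¹ = [[2, 19, -7], [2, 0, 2]] · [[-8, 5, 1/2], [3, -2, -1/2], [6, -4, -1/2]] = [[-1, 0, -5], [-4, 2, 0]].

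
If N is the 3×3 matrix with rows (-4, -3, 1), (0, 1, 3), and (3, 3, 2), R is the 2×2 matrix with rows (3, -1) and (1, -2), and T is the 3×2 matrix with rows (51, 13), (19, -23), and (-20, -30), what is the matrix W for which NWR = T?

W = [[-3, 2], [-3, 4], [2, 2]]

W = N⁻¹TR⁻¹ (apply N⁻¹ on the left and R⁻¹ on the right).
det N = -2; the adjugate gives N⁻¹ = [[7/2, -9/2, 5], [-9/2, 11/2, -6], [3/2, -3/2, 2]].
R has determinant -5; R⁻¹ = [[2/5, -1/5], [1/5, -3/5]].
N⁻¹T = [[-7, -1], [-5, -5], [8, -6]].
W = (N⁻¹T)R⁻¹ = [[-3, 2], [-3, 4], [2, 2]].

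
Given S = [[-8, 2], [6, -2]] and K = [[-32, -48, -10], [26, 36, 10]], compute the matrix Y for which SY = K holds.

Left-multiplying both sides by S⁻¹ gives Y = S⁻¹K.
det S = 4; the adjugate gives S⁻¹ = [[-1/2, -1/2], [-3/2, -2]].
Y = S⁻¹K = [[-1/2, -1/2], [-3/2, -2]] · [[-32, -48, -10], [26, 36, 10]] = [[3, 6, 0], [-4, 0, -5]].

Y = [[3, 6, 0], [-4, 0, -5]]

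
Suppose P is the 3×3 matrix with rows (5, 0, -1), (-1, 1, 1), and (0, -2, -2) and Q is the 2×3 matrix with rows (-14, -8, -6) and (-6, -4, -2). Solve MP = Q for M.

M = [[-2, 4, 6], [-2, -4, 0]]

Since P sits to the right of M, M = QP⁻¹.
P has determinant -2; P⁻¹ = [[0, -1, -1/2], [1, 5, 2], [-1, -5, -5/2]].
M = QP⁻¹ = [[-14, -8, -6], [-6, -4, -2]] · [[0, -1, -1/2], [1, 5, 2], [-1, -5, -5/2]] = [[-2, 4, 6], [-2, -4, 0]].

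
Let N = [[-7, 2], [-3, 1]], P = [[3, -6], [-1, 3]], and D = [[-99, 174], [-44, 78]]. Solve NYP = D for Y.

Y = [[5, 4], [-3, 2]]

Left-multiply by N⁻¹ and right-multiply by P⁻¹: Y = N⁻¹DP⁻¹.
N has determinant -1; N⁻¹ = [[-1, 2], [-3, 7]].
det P = 3, so P⁻¹ = [[1, 2], [1/3, 1]].
N⁻¹D = [[11, -18], [-11, 24]].
Y = (N⁻¹D)P⁻¹ = [[5, 4], [-3, 2]].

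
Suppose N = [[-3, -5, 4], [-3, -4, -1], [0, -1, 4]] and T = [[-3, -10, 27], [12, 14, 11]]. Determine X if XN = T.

N is on the right of X, so right-multiply by N⁻¹: X = TN⁻¹.
N has determinant 3; N⁻¹ = [[-17/3, 16/3, 7], [4, -4, -5], [1, -1, -1]].
X = TN⁻¹ = [[-3, -10, 27], [12, 14, 11]] · [[-17/3, 16/3, 7], [4, -4, -5], [1, -1, -1]] = [[4, -3, 2], [-1, -3, 3]].

X = [[4, -3, 2], [-1, -3, 3]]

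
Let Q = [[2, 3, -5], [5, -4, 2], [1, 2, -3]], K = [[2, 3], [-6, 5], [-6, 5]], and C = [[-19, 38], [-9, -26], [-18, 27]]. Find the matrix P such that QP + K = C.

QP = C − K = [[-21, 35], [-3, -31], [-12, 22]].
Since Q multiplies P on the left, P = Q⁻¹(C − K).
Q has determinant -3; Q⁻¹ = [[-8/3, 1/3, 14/3], [-17/3, 1/3, 29/3], [-14/3, 1/3, 23/3]].
P = Q⁻¹(C − K) = [[-1, -1], [2, 4], [5, -5]].

P = [[-1, -1], [2, 4], [5, -5]]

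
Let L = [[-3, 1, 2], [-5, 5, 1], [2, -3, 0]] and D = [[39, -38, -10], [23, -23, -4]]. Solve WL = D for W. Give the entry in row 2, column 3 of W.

Since L sits to the right of W, W = DL⁻¹.
det L = 3; the adjugate gives L⁻¹ = [[1, -2, -3], [2/3, -4/3, -7/3], [5/3, -7/3, -10/3]].
W = DL⁻¹ = [[39, -38, -10], [23, -23, -4]] · [[1, -2, -3], [2/3, -4/3, -7/3], [5/3, -7/3, -10/3]] = [[-3, -4, 5], [1, -6, -2]].

-2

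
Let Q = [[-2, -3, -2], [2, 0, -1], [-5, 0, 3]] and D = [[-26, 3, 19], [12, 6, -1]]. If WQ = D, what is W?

W = [[-1, 1, 6], [-2, -1, -2]]

Q is on the right of W, so right-multiply by Q⁻¹: W = DQ⁻¹.
det Q = 3; the adjugate gives Q⁻¹ = [[0, 3, 1], [-1/3, -16/3, -2], [0, 5, 2]].
W = DQ⁻¹ = [[-26, 3, 19], [12, 6, -1]] · [[0, 3, 1], [-1/3, -16/3, -2], [0, 5, 2]] = [[-1, 1, 6], [-2, -1, -2]].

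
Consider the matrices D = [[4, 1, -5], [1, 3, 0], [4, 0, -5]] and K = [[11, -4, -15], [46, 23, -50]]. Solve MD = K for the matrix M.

D is on the right of M, so right-multiply by D⁻¹: M = KD⁻¹.
det D = 5, so D⁻¹ = [[-3, 1, 3], [1, 0, -1], [-12/5, 4/5, 11/5]].
M = KD⁻¹ = [[11, -4, -15], [46, 23, -50]] · [[-3, 1, 3], [1, 0, -1], [-12/5, 4/5, 11/5]] = [[-1, -1, 4], [5, 6, 5]].

M = [[-1, -1, 4], [5, 6, 5]]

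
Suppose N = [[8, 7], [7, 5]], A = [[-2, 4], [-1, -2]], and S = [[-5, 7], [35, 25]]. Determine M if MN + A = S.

MN = S − A = [[-3, 3], [36, 27]].
Since N sits to the right of M, M = (S − A)N⁻¹.
det N = -9, so N⁻¹ = [[-5/9, 7/9], [7/9, -8/9]].
M = (S − A)N⁻¹ = [[4, -5], [1, 4]].

M = [[4, -5], [1, 4]]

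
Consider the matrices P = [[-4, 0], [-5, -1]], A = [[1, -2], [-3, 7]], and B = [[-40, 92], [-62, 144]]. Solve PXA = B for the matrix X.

X = [[1, -3], [-3, -5]]

Isolating X: multiply by P⁻¹ from the left and A⁻¹ from the right, so X = P⁻¹BA⁻¹.
det P = 4, so P⁻¹ = [[-1/4, 0], [5/4, -1]].
det A = 1, so A⁻¹ = [[7, 2], [3, 1]].
P⁻¹B = [[10, -23], [12, -29]].
X = (P⁻¹B)A⁻¹ = [[1, -3], [-3, -5]].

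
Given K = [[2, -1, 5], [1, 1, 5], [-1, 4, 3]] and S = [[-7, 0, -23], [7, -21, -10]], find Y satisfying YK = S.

Right-multiplying both sides by K⁻¹ gives Y = SK⁻¹.
K has determinant -1; K⁻¹ = [[17, -23, 10], [8, -11, 5], [-5, 7, -3]].
Y = SK⁻¹ = [[-7, 0, -23], [7, -21, -10]] · [[17, -23, 10], [8, -11, 5], [-5, 7, -3]] = [[-4, 0, -1], [1, 0, -5]].

Y = [[-4, 0, -1], [1, 0, -5]]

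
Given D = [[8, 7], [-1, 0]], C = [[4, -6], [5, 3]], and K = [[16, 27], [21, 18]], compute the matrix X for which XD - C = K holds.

X = [[3, 4], [3, -2]]

XD = K + C = [[20, 21], [26, 21]].
Right-multiplying both sides by D⁻¹ gives X = (K + C)D⁻¹.
D has determinant 7; D⁻¹ = [[0, -1], [1/7, 8/7]].
X = (K + C)D⁻¹ = [[3, 4], [3, -2]].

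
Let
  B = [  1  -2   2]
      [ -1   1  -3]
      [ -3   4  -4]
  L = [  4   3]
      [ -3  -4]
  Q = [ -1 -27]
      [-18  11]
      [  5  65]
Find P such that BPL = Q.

P = [[3, 5], [0, -3], [4, 2]]

Isolating P: multiply by B⁻¹ from the left and L⁻¹ from the right, so P = B⁻¹QL⁻¹.
B has determinant -4; B⁻¹ = [[-2, 0, -1], [-5/4, -1/2, -1/4], [1/4, -1/2, 1/4]].
det L = -7; the adjugate gives L⁻¹ = [[4/7, 3/7], [-3/7, -4/7]].
B⁻¹Q = [[-3, -11], [9, 12], [10, 4]].
P = (B⁻¹Q)L⁻¹ = [[3, 5], [0, -3], [4, 2]].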